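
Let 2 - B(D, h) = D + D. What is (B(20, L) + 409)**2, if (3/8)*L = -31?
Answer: 137641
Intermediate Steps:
L = -248/3 (L = (8/3)*(-31) = -248/3 ≈ -82.667)
B(D, h) = 2 - 2*D (B(D, h) = 2 - (D + D) = 2 - 2*D)
(B(20, L) + 409)**2 = ((2 - 2*20) + 409)**2 = ((2 - 40) + 409)**2 = (-38 + 409)**2 = 371**2 = 137641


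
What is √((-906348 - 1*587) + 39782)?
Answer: 7*I*√17697 ≈ 931.21*I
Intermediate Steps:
√((-906348 - 1*587) + 39782) = √((-906348 - 587) + 39782) = √(-906935 + 39782) = √(-867153) = 7*I*√17697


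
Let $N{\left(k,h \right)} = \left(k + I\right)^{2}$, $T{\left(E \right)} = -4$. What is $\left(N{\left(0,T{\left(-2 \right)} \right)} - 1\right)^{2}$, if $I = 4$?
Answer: $225$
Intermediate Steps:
$N{\left(k,h \right)} = \left(4 + k\right)^{2}$ ($N{\left(k,h \right)} = \left(k + 4\right)^{2} = \left(4 + k\right)^{2}$)
$\left(N{\left(0,T{\left(-2 \right)} \right)} - 1\right)^{2} = \left(\left(4 + 0\right)^{2} - 1\right)^{2} = \left(4^{2} - 1\right)^{2} = \left(16 - 1\right)^{2} = 15^{2} = 225$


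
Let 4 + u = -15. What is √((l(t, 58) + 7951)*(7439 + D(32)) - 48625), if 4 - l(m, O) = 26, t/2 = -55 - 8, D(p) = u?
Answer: √58784555 ≈ 7667.1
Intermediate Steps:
u = -19 (u = -4 - 15 = -19)
D(p) = -19
t = -126 (t = 2*(-55 - 8) = 2*(-63) = -126)
l(m, O) = -22 (l(m, O) = 4 - 1*26 = 4 - 26 = -22)
√((l(t, 58) + 7951)*(7439 + D(32)) - 48625) = √((-22 + 7951)*(7439 - 19) - 48625) = √(7929*7420 - 48625) = √(58833180 - 48625) = √58784555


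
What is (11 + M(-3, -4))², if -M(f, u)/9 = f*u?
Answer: 9409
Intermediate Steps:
M(f, u) = -9*f*u
(11 + M(-3, -4))² = (11 - 9*(-3)*(-4))² = (11 - 108)² = (-97)² = 9409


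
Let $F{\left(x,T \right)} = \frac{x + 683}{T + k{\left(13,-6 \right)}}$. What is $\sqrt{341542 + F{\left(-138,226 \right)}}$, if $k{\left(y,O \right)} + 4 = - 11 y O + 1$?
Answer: $\frac{\sqrt{399113250207}}{1081} \approx 584.42$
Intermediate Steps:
$k{\left(y,O \right)} = -3 - 11 O y$ ($k{\left(y,O \right)} = -4 + \left(- 11 y O + 1\right) = -4 - \left(-1 + 11 O y\right) = -3 - 11 O y$)
$F{\left(x,T \right)} = \frac{683 + x}{855 + T}$ ($F{\left(x,T \right)} = \frac{x + 683}{T - \left(3 - 858\right)} = \frac{683 + x}{T + \left(-3 + 858\right)} = \frac{683 + x}{T + 855} = \frac{683 + x}{855 + T}$)
$\sqrt{341542 + F{\left(-138,226 \right)}} = \sqrt{341542 + \frac{683 - 138}{855 + 226}} = \sqrt{341542 + \frac{1}{1081} \cdot 545} = \sqrt{341542 + \frac{545}{1081}} = \sqrt{\frac{369207447}{1081}} = \frac{\sqrt{399113250207}}{1081}$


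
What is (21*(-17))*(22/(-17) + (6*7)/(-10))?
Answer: 9807/5 ≈ 1961.4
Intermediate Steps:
(21*(-17))*(22/(-17) + (6*7)/(-10)) = -357*(22*(-1/17) + 42*(-⅒)) = -357*(-22/17 - 21/5) = -357*(-467/85) = 9807/5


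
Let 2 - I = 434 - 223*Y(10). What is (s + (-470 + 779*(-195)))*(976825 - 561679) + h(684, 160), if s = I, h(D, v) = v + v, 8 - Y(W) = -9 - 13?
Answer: -60659887762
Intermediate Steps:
Y(W) = 30 (Y(W) = 8 - (-9 - 13) = 8 - 1*(-22) = 8 + 22 = 30)
I = 6258 (I = 2 - (434 - 223*30) = 2 - (434 - 6690) = 2 - 1*(-6256) = 2 + 6256 = 6258)
h(D, v) = 2*v
s = 6258
(s + (-470 + 779*(-195)))*(976825 - 561679) + h(684, 160) = (6258 + (-470 + 779*(-195)))*(976825 - 561679) + 2*160 = (6258 + (-470 - 151905))*415146 + 320 = (6258 - 152375)*415146 + 320 = -146117*415146 + 320 = -60659888082 + 320 = -60659887762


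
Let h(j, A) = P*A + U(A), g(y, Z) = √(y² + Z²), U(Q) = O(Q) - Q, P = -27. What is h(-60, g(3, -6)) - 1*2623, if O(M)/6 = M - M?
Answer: -2623 - 84*√5 ≈ -2810.8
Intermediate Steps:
O(M) = 0 (O(M) = 6*(M - M) = 6*0 = 0)
U(Q) = -Q (U(Q) = 0 - Q = -Q)
g(y, Z) = √(Z² + y²)
h(j, A) = -28*A (h(j, A) = -27*A - A = -28*A)
h(-60, g(3, -6)) - 1*2623 = -28*√((-6)² + 3²) - 1*2623 = -28*√(36 + 9) - 2623 = -84*√5 - 2623 = -2623 - 84*√5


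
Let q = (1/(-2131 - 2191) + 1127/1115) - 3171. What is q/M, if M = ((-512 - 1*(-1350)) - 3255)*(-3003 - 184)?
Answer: -15276274351/37120886890370 ≈ -0.00041153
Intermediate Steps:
M = 7702979 (M = ((-512 + 1350) - 3255)*(-3187) = (838 - 3255)*(-3187) = -2417*(-3187) = 7702979)
q = -15276274351/4819030 (q = (1/(-4322) + 1127*(1/1115)) - 3171 = (-1/4322 + 1127/1115) - 3171 = 4869779/4819030 - 3171 = -15276274351/4819030 ≈ -3170.0)
q/M = -15276274351/4819030/7702979 = -15276274351/4819030*1/7702979 = -15276274351/37120886890370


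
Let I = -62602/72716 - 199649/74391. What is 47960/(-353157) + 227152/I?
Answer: -216972996238520239672/3385840128761181 ≈ -64083.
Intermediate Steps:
I = -9587351033/2704707978 (I = -62602*1/72716 - 199649*1/74391 = -31301/36358 - 199649/74391 = -9587351033/2704707978 ≈ -3.5447)
47960/(-353157) + 227152/I = 47960/(-353157) + 227152/(-9587351033/2704707978) = 47960*(-1/353157) + 227152*(-2704707978/9587351033) = -47960/353157 - 614379826618656/9587351033 = -216972996238520239672/3385840128761181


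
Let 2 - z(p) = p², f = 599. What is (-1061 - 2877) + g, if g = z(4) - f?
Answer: -4551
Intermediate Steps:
z(p) = 2 - p²
g = -613 (g = (2 - 1*4²) - 1*599 = (2 - 1*16) - 599 = (2 - 16) - 599 = -14 - 599 = -613)
(-1061 - 2877) + g = (-1061 - 2877) - 613 = -3938 - 613 = -4551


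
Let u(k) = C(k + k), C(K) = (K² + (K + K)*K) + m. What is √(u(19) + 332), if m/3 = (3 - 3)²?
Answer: 2*√1166 ≈ 68.293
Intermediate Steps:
m = 0 (m = 3*(3 - 3)² = 3*0² = 3*0 = 0)
C(K) = 3*K² (C(K) = (K² + (K + K)*K) + 0 = (K² + (2*K)*K) + 0 = (K² + 2*K²) + 0 = 3*K² + 0 = 3*K²)
u(k) = 12*k² (u(k) = 3*(k + k)² = 3*(2*k)² = 3*(4*k²) = 12*k²)
√(u(19) + 332) = √(12*19² + 332) = √(12*361 + 332) = √(4332 + 332) = √4664 = 2*√1166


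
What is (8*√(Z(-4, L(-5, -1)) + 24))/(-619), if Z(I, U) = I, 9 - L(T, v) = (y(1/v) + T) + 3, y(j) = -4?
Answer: -16*√5/619 ≈ -0.057798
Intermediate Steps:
L(T, v) = 10 - T (L(T, v) = 9 - ((-4 + T) + 3) = 9 - (-1 + T) = 9 + (1 - T) = 10 - T)
(8*√(Z(-4, L(-5, -1)) + 24))/(-619) = (8*√(-4 + 24))/(-619) = (8*√20)*(-1/619) = (8*(2*√5))*(-1/619) = (16*√5)*(-1/619) = -16*√5/619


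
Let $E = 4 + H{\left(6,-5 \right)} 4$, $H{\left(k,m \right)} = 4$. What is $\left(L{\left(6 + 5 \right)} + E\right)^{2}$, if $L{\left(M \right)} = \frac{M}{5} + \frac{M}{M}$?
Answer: $\frac{13456}{25} \approx 538.24$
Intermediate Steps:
$L{\left(M \right)} = 1 + \frac{M}{5}$ ($L{\left(M \right)} = M \frac{1}{5} + 1 = \frac{M}{5} + 1 = 1 + \frac{M}{5}$)
$E = 20$ ($E = 4 + 4 \cdot 4 = 4 + 16 = 20$)
$\left(L{\left(6 + 5 \right)} + E\right)^{2} = \left(\left(1 + \frac{6 + 5}{5}\right) + 20\right)^{2} = \left(\left(1 + \frac{1}{5} \cdot 11\right) + 20\right)^{2} = \left(\left(1 + \frac{11}{5}\right) + 20\right)^{2} = \left(\frac{16}{5} + 20\right)^{2} = \left(\frac{116}{5}\right)^{2} = \frac{13456}{25}$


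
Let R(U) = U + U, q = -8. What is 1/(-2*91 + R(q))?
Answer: -1/198 ≈ -0.0050505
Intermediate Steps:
R(U) = 2*U
1/(-2*91 + R(q)) = 1/(-2*91 + 2*(-8)) = 1/(-182 - 16) = 1/(-198) = -1/198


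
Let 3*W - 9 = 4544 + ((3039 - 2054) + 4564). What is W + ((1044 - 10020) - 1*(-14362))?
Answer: 26260/3 ≈ 8753.3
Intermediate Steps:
W = 10102/3 (W = 3 + (4544 + ((3039 - 2054) + 4564))/3 = 3 + (4544 + (985 + 4564))/3 = 3 + (4544 + 5549)/3 = 3 + (⅓)*10093 = 3 + 10093/3 = 10102/3 ≈ 3367.3)
W + ((1044 - 10020) - 1*(-14362)) = 10102/3 + ((1044 - 10020) - 1*(-14362)) = 10102/3 + (-8976 + 14362) = 10102/3 + 5386 = 26260/3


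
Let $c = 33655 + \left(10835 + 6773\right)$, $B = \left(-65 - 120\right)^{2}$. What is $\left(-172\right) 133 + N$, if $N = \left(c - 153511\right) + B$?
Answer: $-90899$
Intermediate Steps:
$B = 34225$ ($B = \left(-185\right)^{2} = 34225$)
$c = 51263$ ($c = 33655 + 17608 = 51263$)
$N = -68023$ ($N = \left(51263 - 153511\right) + 34225 = -102248 + 34225 = -68023$)
$\left(-172\right) 133 + N = \left(-172\right) 133 - 68023 = -22876 - 68023 = -90899$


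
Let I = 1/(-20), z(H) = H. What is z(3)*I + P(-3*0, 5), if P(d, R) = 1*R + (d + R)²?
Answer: 597/20 ≈ 29.850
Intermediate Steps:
P(d, R) = R + (R + d)²
I = -1/20 ≈ -0.050000
z(3)*I + P(-3*0, 5) = 3*(-1/20) + (5 + (5 - 3*0)²) = -3/20 + (5 + (5 + 0)²) = -3/20 + (5 + 5²) = -3/20 + (5 + 25) = -3/20 + 30 = 597/20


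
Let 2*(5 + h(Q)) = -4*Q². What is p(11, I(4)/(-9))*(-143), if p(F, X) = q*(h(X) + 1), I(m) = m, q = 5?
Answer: 254540/81 ≈ 3142.5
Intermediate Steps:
h(Q) = -5 - 2*Q² (h(Q) = -5 + (-4*Q²)/2 = -5 - 2*Q²)
p(F, X) = -20 - 10*X² (p(F, X) = 5*((-5 - 2*X²) + 1) = 5*(-4 - 2*X²) = -20 - 10*X²)
p(11, I(4)/(-9))*(-143) = (-20 - 10*(4/(-9))²)*(-143) = (-20 - 10*(4*(-⅑))²)*(-143) = (-20 - 10*(-4/9)²)*(-143) = (-20 - 10*16/81)*(-143) = (-20 - 160/81)*(-143) = -1780/81*(-143) = 254540/81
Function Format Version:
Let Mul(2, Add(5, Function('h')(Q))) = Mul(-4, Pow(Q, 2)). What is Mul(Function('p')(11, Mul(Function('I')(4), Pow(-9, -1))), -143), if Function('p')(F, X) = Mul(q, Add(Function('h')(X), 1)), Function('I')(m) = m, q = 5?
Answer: Rational(254540, 81) ≈ 3142.5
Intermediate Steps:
Function('h')(Q) = Add(-5, Mul(-2, Pow(Q, 2))) (Function('h')(Q) = Add(-5, Mul(Rational(1, 2), Mul(-4, Pow(Q, 2)))) = Add(-5, Mul(-2, Pow(Q, 2))))
Function('p')(F, X) = Add(-20, Mul(-10, Pow(X, 2))) (Function('p')(F, X) = Mul(5, Add(Add(-5, Mul(-2, Pow(X, 2))), 1)) = Mul(5, Add(-4, Mul(-2, Pow(X, 2)))) = Add(-20, Mul(-10, Pow(X, 2))))
Mul(Function('p')(11, Mul(Function('I')(4), Pow(-9, -1))), -143) = Mul(Add(-20, Mul(-10, Pow(Mul(4, Pow(-9, -1)), 2))), -143) = Mul(Add(-20, Mul(-10, Pow(Mul(4, Rational(-1, 9)), 2))), -143) = Mul(Add(-20, Mul(-10, Pow(Rational(-4, 9), 2))), -143) = Mul(Add(-20, Mul(-10, Rational(16, 81))), -143) = Mul(Add(-20, Rational(-160, 81)), -143) = Mul(Rational(-1780, 81), -143) = Rational(254540, 81)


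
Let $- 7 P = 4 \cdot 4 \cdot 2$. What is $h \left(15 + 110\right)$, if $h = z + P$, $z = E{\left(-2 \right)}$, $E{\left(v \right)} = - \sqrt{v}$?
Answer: $- \frac{4000}{7} - 125 i \sqrt{2} \approx -571.43 - 176.78 i$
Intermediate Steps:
$P = - \frac{32}{7}$ ($P = - \frac{4 \cdot 4 \cdot 2}{7} = - \frac{16 \cdot 2}{7} = \left(- \frac{1}{7}\right) 32 = - \frac{32}{7} \approx -4.5714$)
$z = - i \sqrt{2}$ ($z = - \sqrt{-2} = - i \sqrt{2} \approx - 1.4142 i$)
$h = - \frac{32}{7} - i \sqrt{2}$ ($h = - i \sqrt{2} - \frac{32}{7} = - \frac{32}{7} - i \sqrt{2} \approx -4.5714 - 1.4142 i$)
$h \left(15 + 110\right) = \left(- \frac{32}{7} - i \sqrt{2}\right) \left(15 + 110\right) = \left(- \frac{32}{7} - i \sqrt{2}\right) 125 = - \frac{4000}{7} - 125 i \sqrt{2}$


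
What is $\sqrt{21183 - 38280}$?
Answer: $i \sqrt{17097} \approx 130.76 i$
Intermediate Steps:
$\sqrt{21183 - 38280} = \sqrt{-17097} = i \sqrt{17097}$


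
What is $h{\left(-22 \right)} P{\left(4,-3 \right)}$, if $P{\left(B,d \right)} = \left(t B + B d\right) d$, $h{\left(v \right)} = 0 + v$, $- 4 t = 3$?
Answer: $-990$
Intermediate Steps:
$t = - \frac{3}{4}$ ($t = \left(- \frac{1}{4}\right) 3 = - \frac{3}{4} \approx -0.75$)
$h{\left(v \right)} = v$
$P{\left(B,d \right)} = d \left(- \frac{3 B}{4} + B d\right)$ ($P{\left(B,d \right)} = \left(- \frac{3 B}{4} + B d\right) d = d \left(- \frac{3 B}{4} + B d\right)$)
$h{\left(-22 \right)} P{\left(4,-3 \right)} = - 22 \cdot \frac{1}{4} \cdot 4 \left(-3\right) \left(-3 + 4 \left(-3\right)\right) = - 22 \cdot \frac{1}{4} \cdot 4 \left(-3\right) \left(-3 - 12\right) = - 22 \cdot \frac{1}{4} \cdot 4 \left(-3\right) \left(-15\right) = \left(-22\right) 45 = -990$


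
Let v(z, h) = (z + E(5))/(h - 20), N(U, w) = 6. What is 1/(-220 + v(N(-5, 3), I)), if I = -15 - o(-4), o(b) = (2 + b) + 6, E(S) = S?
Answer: -39/8591 ≈ -0.0045396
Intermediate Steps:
o(b) = 8 + b
I = -19 (I = -15 - (8 - 4) = -15 - 1*4 = -15 - 4 = -19)
v(z, h) = (5 + z)/(-20 + h) (v(z, h) = (z + 5)/(h - 20) = (5 + z)/(-20 + h))
1/(-220 + v(N(-5, 3), I)) = 1/(-220 + (5 + 6)/(-20 - 19)) = 1/(-220 + 11/(-39)) = 1/(-220 - 1/39*11) = 1/(-220 - 11/39) = 1/(-8591/39) = -39/8591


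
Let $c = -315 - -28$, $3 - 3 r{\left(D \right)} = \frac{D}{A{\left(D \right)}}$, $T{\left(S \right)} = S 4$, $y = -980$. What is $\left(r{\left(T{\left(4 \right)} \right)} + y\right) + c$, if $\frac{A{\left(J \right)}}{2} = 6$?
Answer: $- \frac{11398}{9} \approx -1266.4$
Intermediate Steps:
$T{\left(S \right)} = 4 S$
$A{\left(J \right)} = 12$ ($A{\left(J \right)} = 2 \cdot 6 = 12$)
$r{\left(D \right)} = 1 - \frac{D}{36}$ ($r{\left(D \right)} = 1 - \frac{D \frac{1}{12}}{3} = 1 - \frac{\frac{1}{12} D}{3} = 1 - \frac{D}{36}$)
$c = -287$ ($c = -315 + 28 = -287$)
$\left(r{\left(T{\left(4 \right)} \right)} + y\right) + c = \left(\left(1 - \frac{4 \cdot 4}{36}\right) - 980\right) - 287 = \left(\left(1 - \frac{4}{9}\right) - 980\right) - 287 = \left(\frac{5}{9} - 980\right) - 287 = - \frac{8815}{9} - 287 = - \frac{11398}{9}$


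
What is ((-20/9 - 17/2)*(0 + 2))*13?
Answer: -2509/9 ≈ -278.78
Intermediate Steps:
((-20/9 - 17/2)*(0 + 2))*13 = ((-20*⅑ - 17*½)*2)*13 = ((-20/9 - 17/2)*2)*13 = -193/18*2*13 = -193/9*13 = -2509/9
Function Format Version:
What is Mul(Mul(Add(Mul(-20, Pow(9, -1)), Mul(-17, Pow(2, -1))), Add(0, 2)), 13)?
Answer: Rational(-2509, 9) ≈ -278.78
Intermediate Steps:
Mul(Mul(Add(Mul(-20, Pow(9, -1)), Mul(-17, Pow(2, -1))), Add(0, 2)), 13) = Mul(Mul(Add(Mul(-20, Rational(1, 9)), Mul(-17, Rational(1, 2))), 2), 13) = Mul(Mul(Add(Rational(-20, 9), Rational(-17, 2)), 2), 13) = Mul(Mul(Rational(-193, 18), 2), 13) = Mul(Rational(-193, 9), 13) = Rational(-2509, 9)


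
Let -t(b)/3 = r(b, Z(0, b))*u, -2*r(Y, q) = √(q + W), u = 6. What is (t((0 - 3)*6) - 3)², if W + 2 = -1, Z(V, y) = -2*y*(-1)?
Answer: -3150 - 54*I*√39 ≈ -3150.0 - 337.23*I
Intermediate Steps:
Z(V, y) = 2*y
W = -3 (W = -2 - 1 = -3)
r(Y, q) = -√(-3 + q)/2 (r(Y, q) = -√(q - 3)/2 = -√(-3 + q)/2)
t(b) = 9*√(-3 + 2*b) (t(b) = -3*(-√(-3 + 2*b)/2)*6 = -(-9)*√(-3 + 2*b) = 9*√(-3 + 2*b))
(t((0 - 3)*6) - 3)² = (9*√(-3 + 2*((0 - 3)*6)) - 3)² = (9*√(-3 + 2*(-3*6)) - 3)² = (9*√(-3 + 2*(-18)) - 3)² = (9*√(-3 - 36) - 3)² = (9*√(-39) - 3)² = (9*(I*√39) - 3)² = (9*I*√39 - 3)² = (-3 + 9*I*√39)²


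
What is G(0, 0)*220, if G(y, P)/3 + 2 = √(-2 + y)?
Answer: -1320 + 660*I*√2 ≈ -1320.0 + 933.38*I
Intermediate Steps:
G(y, P) = -6 + 3*√(-2 + y)
G(0, 0)*220 = (-6 + 3*√(-2 + 0))*220 = (-6 + 3*√(-2))*220 = (-6 + 3*(I*√2))*220 = (-6 + 3*I*√2)*220 = -1320 + 660*I*√2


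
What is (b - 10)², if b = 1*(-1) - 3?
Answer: 196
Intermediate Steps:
b = -4 (b = -1 - 3 = -4)
(b - 10)² = (-4 - 10)² = (-14)² = 196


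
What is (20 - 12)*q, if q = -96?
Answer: -768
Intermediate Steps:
(20 - 12)*q = (20 - 12)*(-96) = 8*(-96) = -768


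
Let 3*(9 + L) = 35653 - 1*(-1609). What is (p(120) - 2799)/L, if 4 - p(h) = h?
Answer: -159/677 ≈ -0.23486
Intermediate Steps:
p(h) = 4 - h
L = 37235/3 (L = -9 + (35653 - 1*(-1609))/3 = -9 + (35653 + 1609)/3 = -9 + (⅓)*37262 = -9 + 37262/3 = 37235/3 ≈ 12412.)
(p(120) - 2799)/L = ((4 - 1*120) - 2799)/(37235/3) = ((4 - 120) - 2799)*(3/37235) = (-116 - 2799)*(3/37235) = -2915*3/37235 = -159/677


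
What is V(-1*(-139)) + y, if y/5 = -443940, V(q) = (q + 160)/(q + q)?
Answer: -617076301/278 ≈ -2.2197e+6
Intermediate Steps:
V(q) = (160 + q)/(2*q) (V(q) = (160 + q)/((2*q)) = (160 + q)*(1/(2*q)) = (160 + q)/(2*q))
y = -2219700 (y = 5*(-443940) = -2219700)
V(-1*(-139)) + y = (160 - 1*(-139))/(2*((-1*(-139)))) - 2219700 = (½)*(160 + 139)/139 - 2219700 = (½)*(1/139)*299 - 2219700 = 299/278 - 2219700 = -617076301/278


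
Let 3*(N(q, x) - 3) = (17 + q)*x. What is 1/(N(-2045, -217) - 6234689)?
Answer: -1/6087994 ≈ -1.6426e-7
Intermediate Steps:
N(q, x) = 3 + x*(17 + q)/3 (N(q, x) = 3 + ((17 + q)*x)/3 = 3 + (x*(17 + q))/3 = 3 + x*(17 + q)/3)
1/(N(-2045, -217) - 6234689) = 1/((3 + (17/3)*(-217) + (⅓)*(-2045)*(-217)) - 6234689) = 1/((3 - 3689/3 + 443765/3) - 6234689) = 1/(146695 - 6234689) = 1/(-6087994) = -1/6087994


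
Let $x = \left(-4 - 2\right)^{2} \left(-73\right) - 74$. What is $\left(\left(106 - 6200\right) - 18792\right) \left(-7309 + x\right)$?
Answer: $249133746$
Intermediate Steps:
$x = -2702$ ($x = \left(-6\right)^{2} \left(-73\right) - 74 = 36 \left(-73\right) - 74 = -2628 - 74 = -2702$)
$\left(\left(106 - 6200\right) - 18792\right) \left(-7309 + x\right) = \left(\left(106 - 6200\right) - 18792\right) \left(-7309 - 2702\right) = \left(\left(106 - 6200\right) - 18792\right) \left(-10011\right) = \left(-6094 - 18792\right) \left(-10011\right) = \left(-24886\right) \left(-10011\right) = 249133746$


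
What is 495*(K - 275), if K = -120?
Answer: -195525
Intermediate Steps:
495*(K - 275) = 495*(-120 - 275) = 495*(-395) = -195525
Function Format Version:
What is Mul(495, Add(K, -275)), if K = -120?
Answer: -195525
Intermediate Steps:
Mul(495, Add(K, -275)) = Mul(495, Add(-120, -275)) = Mul(495, -395) = -195525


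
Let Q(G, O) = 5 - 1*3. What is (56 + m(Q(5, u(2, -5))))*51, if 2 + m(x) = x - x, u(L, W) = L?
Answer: 2754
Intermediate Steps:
Q(G, O) = 2 (Q(G, O) = 5 - 3 = 2)
m(x) = -2 (m(x) = -2 + (x - x) = -2 + 0 = -2)
(56 + m(Q(5, u(2, -5))))*51 = (56 - 2)*51 = 54*51 = 2754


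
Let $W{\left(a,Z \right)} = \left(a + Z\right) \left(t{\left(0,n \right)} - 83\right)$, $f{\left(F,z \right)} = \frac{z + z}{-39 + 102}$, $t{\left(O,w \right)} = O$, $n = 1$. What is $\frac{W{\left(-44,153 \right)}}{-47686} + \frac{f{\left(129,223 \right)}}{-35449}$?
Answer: $\frac{20183279533}{106496523882} \approx 0.18952$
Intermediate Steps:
$f{\left(F,z \right)} = \frac{2 z}{63}$
$W{\left(a,Z \right)} = - 83 Z - 83 a$ ($W{\left(a,Z \right)} = \left(a + Z\right) \left(0 - 83\right) = \left(Z + a\right) \left(-83\right) = - 83 Z - 83 a$)
$\frac{W{\left(-44,153 \right)}}{-47686} + \frac{f{\left(129,223 \right)}}{-35449} = \frac{\left(-83\right) 153 - -3652}{-47686} + \frac{\frac{2}{63} \cdot 223}{-35449} = \left(-12699 + 3652\right) \left(- \frac{1}{47686}\right) + \frac{446}{63} \left(- \frac{1}{35449}\right) = \left(-9047\right) \left(- \frac{1}{47686}\right) - \frac{446}{2233287} = \frac{9047}{47686} - \frac{446}{2233287} = \frac{20183279533}{106496523882}$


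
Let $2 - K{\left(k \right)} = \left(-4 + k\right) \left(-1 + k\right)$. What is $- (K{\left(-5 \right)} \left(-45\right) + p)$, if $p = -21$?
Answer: $-2319$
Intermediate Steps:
$K{\left(k \right)} = 2 - \left(-1 + k\right) \left(-4 + k\right)$ ($K{\left(k \right)} = 2 - \left(-4 + k\right) \left(-1 + k\right) = 2 - \left(-1 + k\right) \left(-4 + k\right)$)
$- (K{\left(-5 \right)} \left(-45\right) + p) = - (\left(-2 - \left(-5\right)^{2} + 5 \left(-5\right)\right) \left(-45\right) - 21) = - (\left(-2 - 25 - 25\right) \left(-45\right) - 21) = - (\left(-52\right) \left(-45\right) - 21) = - (2340 - 21) = \left(-1\right) 2319 = -2319$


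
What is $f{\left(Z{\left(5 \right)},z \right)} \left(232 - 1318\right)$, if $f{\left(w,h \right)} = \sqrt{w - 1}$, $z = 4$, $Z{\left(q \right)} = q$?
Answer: $-2172$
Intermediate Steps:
$f{\left(w,h \right)} = \sqrt{-1 + w}$
$f{\left(Z{\left(5 \right)},z \right)} \left(232 - 1318\right) = \sqrt{-1 + 5} \left(232 - 1318\right) = \sqrt{4} \left(232 - 1318\right) = 2 \left(-1086\right) = -2172$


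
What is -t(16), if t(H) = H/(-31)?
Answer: 16/31 ≈ 0.51613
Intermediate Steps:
t(H) = -H/31 (t(H) = H*(-1/31) = -H/31)
-t(16) = -(-1)*16/31 = -1*(-16/31) = 16/31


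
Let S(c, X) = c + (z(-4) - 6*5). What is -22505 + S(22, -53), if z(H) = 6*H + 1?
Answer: -22536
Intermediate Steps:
z(H) = 1 + 6*H
S(c, X) = -53 + c (S(c, X) = c + ((1 + 6*(-4)) - 6*5) = c + ((1 - 24) - 30) = c + (-23 - 30) = c - 53 = -53 + c)
-22505 + S(22, -53) = -22505 + (-53 + 22) = -22505 - 31 = -22536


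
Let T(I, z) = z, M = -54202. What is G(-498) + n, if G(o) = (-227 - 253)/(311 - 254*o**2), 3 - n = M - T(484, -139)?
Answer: 681152717802/12598541 ≈ 54066.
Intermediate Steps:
n = 54066 (n = 3 - (-54202 - 1*(-139)) = 3 - (-54202 + 139) = 3 - 1*(-54063) = 3 + 54063 = 54066)
G(o) = -480/(311 - 254*o**2)
G(-498) + n = 480/(-311 + 254*(-498)**2) + 54066 = 480/(-311 + 254*248004) + 54066 = 480/(-311 + 62993016) + 54066 = 480/62992705 + 54066 = 480*(1/62992705) + 54066 = 96/12598541 + 54066 = 681152717802/12598541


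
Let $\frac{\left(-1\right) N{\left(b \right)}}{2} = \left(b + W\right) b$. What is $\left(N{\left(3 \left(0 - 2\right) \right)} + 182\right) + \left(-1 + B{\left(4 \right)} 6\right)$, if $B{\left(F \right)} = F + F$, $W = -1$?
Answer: $145$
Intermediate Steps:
$B{\left(F \right)} = 2 F$
$N{\left(b \right)} = - 2 b \left(-1 + b\right)$ ($N{\left(b \right)} = - 2 \left(b - 1\right) b = - 2 \left(-1 + b\right) b = - 2 b \left(-1 + b\right)$)
$\left(N{\left(3 \left(0 - 2\right) \right)} + 182\right) + \left(-1 + B{\left(4 \right)} 6\right) = \left(2 \cdot 3 \left(0 - 2\right) \left(1 - 3 \left(0 - 2\right)\right) + 182\right) - \left(1 - 2 \cdot 4 \cdot 6\right) = \left(2 \cdot 3 \left(-2\right) \left(1 - 3 \left(-2\right)\right) + 182\right) + \left(-1 + 8 \cdot 6\right) = \left(2 \left(-6\right) \left(1 - -6\right) + 182\right) + \left(-1 + 48\right) = \left(2 \left(-6\right) \left(1 + 6\right) + 182\right) + 47 = \left(2 \left(-6\right) 7 + 182\right) + 47 = \left(-84 + 182\right) + 47 = 98 + 47 = 145$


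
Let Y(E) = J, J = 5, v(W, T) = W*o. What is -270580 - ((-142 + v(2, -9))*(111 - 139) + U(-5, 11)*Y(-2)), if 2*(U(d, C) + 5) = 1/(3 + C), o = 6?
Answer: -7677465/28 ≈ -2.7420e+5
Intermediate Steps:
U(d, C) = -5 + 1/(2*(3 + C))
v(W, T) = 6*W (v(W, T) = W*6 = 6*W)
Y(E) = 5
-270580 - ((-142 + v(2, -9))*(111 - 139) + U(-5, 11)*Y(-2)) = -270580 - ((-142 + 6*2)*(111 - 139) + ((-29 - 10*11)/(2*(3 + 11)))*5) = -270580 - ((-142 + 12)*(-28) + ((½)*(-29 - 110)/14)*5) = -270580 - (-130*(-28) + ((½)*(1/14)*(-139))*5) = -270580 - (3640 - 139/28*5) = -270580 - (3640 - 695/28) = -270580 - 1*101225/28 = -270580 - 101225/28 = -7677465/28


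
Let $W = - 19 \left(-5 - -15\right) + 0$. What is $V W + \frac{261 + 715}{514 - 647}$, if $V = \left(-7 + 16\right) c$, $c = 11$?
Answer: $- \frac{2502706}{133} \approx -18817.0$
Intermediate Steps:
$V = 99$ ($V = \left(-7 + 16\right) 11 = 9 \cdot 11 = 99$)
$W = -190$ ($W = - 19 \left(-5 + 15\right) + 0 = \left(-19\right) 10 + 0 = -190 + 0 = -190$)
$V W + \frac{261 + 715}{514 - 647} = 99 \left(-190\right) + \frac{261 + 715}{514 - 647} = -18810 + \frac{976}{-133} = -18810 + 976 \left(- \frac{1}{133}\right) = -18810 - \frac{976}{133} = - \frac{2502706}{133}$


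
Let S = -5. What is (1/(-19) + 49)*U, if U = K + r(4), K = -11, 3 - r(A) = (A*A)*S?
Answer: 66960/19 ≈ 3524.2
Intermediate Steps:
r(A) = 3 + 5*A² (r(A) = 3 - A*A*(-5) = 3 - A²*(-5) = 3 - (-5)*A² = 3 + 5*A²)
U = 72 (U = -11 + (3 + 5*4²) = -11 + (3 + 5*16) = -11 + (3 + 80) = -11 + 83 = 72)
(1/(-19) + 49)*U = (1/(-19) + 49)*72 = (-1/19 + 49)*72 = (930/19)*72 = 66960/19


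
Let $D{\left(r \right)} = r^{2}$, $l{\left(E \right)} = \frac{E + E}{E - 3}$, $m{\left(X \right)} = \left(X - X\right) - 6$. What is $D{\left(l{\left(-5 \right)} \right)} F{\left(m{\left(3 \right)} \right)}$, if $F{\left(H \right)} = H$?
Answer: $- \frac{75}{8} \approx -9.375$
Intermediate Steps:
$m{\left(X \right)} = -6$ ($m{\left(X \right)} = 0 - 6 = -6$)
$l{\left(E \right)} = \frac{2 E}{-3 + E}$
$D{\left(l{\left(-5 \right)} \right)} F{\left(m{\left(3 \right)} \right)} = \left(2 \left(-5\right) \frac{1}{-3 - 5}\right)^{2} \left(-6\right) = \left(2 \left(-5\right) \frac{1}{-8}\right)^{2} \left(-6\right) = \left(2 \left(-5\right) \left(- \frac{1}{8}\right)\right)^{2} \left(-6\right) = \left(\frac{5}{4}\right)^{2} \left(-6\right) = \frac{25}{16} \left(-6\right) = - \frac{75}{8}$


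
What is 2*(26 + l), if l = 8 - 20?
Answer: 28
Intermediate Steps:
l = -12
2*(26 + l) = 2*(26 - 12) = 2*14 = 28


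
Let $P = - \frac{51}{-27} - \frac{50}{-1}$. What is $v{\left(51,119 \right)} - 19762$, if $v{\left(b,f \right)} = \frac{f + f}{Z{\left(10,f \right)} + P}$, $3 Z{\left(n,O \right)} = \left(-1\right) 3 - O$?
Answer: $- \frac{1993820}{101} \approx -19741.0$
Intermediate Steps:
$Z{\left(n,O \right)} = -1 - \frac{O}{3}$ ($Z{\left(n,O \right)} = \frac{\left(-1\right) 3 - O}{3} = \frac{-3 - O}{3} = -1 - \frac{O}{3}$)
$P = \frac{467}{9}$ ($P = \left(-51\right) \left(- \frac{1}{27}\right) - -50 = \frac{17}{9} + 50 = \frac{467}{9} \approx 51.889$)
$v{\left(b,f \right)} = \frac{2 f}{\frac{458}{9} - \frac{f}{3}}$ ($v{\left(b,f \right)} = \frac{f + f}{\left(-1 - \frac{f}{3}\right) + \frac{467}{9}} = \frac{2 f}{\frac{458}{9} - \frac{f}{3}}$)
$v{\left(51,119 \right)} - 19762 = \left(-18\right) 119 \frac{1}{-458 + 3 \cdot 119} - 19762 = \left(-18\right) 119 \frac{1}{-458 + 357} - 19762 = \left(-18\right) 119 \frac{1}{-101} - 19762 = \left(-18\right) 119 \left(- \frac{1}{101}\right) - 19762 = \frac{2142}{101} - 19762 = - \frac{1993820}{101}$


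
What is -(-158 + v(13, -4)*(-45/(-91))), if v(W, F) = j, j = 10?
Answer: 13928/91 ≈ 153.05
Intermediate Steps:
v(W, F) = 10
-(-158 + v(13, -4)*(-45/(-91))) = -(-158 + 10*(-45/(-91))) = -(-158 + 10*(-45*(-1/91))) = -(-158 + 10*(45/91)) = -(-158 + 450/91) = -1*(-13928/91) = 13928/91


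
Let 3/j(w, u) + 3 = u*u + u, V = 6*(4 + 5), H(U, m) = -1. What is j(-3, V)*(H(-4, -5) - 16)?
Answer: -17/989 ≈ -0.017189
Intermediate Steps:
V = 54 (V = 6*9 = 54)
j(w, u) = 3/(-3 + u + u²) (j(w, u) = 3/(-3 + (u*u + u)) = 3/(-3 + (u² + u)) = 3/(-3 + (u + u²)) = 3/(-3 + u + u²))
j(-3, V)*(H(-4, -5) - 16) = (3/(-3 + 54 + 54²))*(-1 - 16) = (3/(-3 + 54 + 2916))*(-17) = (3/2967)*(-17) = (3*(1/2967))*(-17) = (1/989)*(-17) = -17/989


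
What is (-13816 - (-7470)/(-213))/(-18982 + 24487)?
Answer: -983426/390855 ≈ -2.5161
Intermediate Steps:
(-13816 - (-7470)/(-213))/(-18982 + 24487) = (-13816 - (-7470)*(-1)/213)/5505 = (-13816 - 30*83/71)*(1/5505) = (-13816 - 2490/71)*(1/5505) = -983426/71*1/5505 = -983426/390855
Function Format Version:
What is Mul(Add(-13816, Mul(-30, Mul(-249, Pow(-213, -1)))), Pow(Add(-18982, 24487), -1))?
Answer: Rational(-983426, 390855) ≈ -2.5161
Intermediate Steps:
Mul(Add(-13816, Mul(-30, Mul(-249, Pow(-213, -1)))), Pow(Add(-18982, 24487), -1)) = Mul(Add(-13816, Mul(-30, Mul(-249, Rational(-1, 213)))), Pow(5505, -1)) = Mul(Add(-13816, Mul(-30, Rational(83, 71))), Rational(1, 5505)) = Mul(Add(-13816, Rational(-2490, 71)), Rational(1, 5505)) = Mul(Rational(-983426, 71), Rational(1, 5505)) = Rational(-983426, 390855)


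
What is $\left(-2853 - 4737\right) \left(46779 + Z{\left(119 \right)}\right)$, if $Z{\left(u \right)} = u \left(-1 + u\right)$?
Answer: $-461631390$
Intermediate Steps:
$\left(-2853 - 4737\right) \left(46779 + Z{\left(119 \right)}\right) = \left(-2853 - 4737\right) \left(46779 + 119 \left(-1 + 119\right)\right) = - 7590 \left(46779 + 119 \cdot 118\right) = - 7590 \left(46779 + 14042\right) = \left(-7590\right) 60821 = -461631390$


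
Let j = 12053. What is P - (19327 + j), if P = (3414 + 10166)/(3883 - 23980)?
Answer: -90093920/2871 ≈ -31381.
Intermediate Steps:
P = -1940/2871 (P = 13580/(-20097) = 13580*(-1/20097) = -1940/2871 ≈ -0.67572)
P - (19327 + j) = -1940/2871 - (19327 + 12053) = -1940/2871 - 1*31380 = -1940/2871 - 31380 = -90093920/2871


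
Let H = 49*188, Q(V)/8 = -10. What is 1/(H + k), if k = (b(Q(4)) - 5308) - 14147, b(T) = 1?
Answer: -1/10242 ≈ -9.7637e-5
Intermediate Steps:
Q(V) = -80 (Q(V) = 8*(-10) = -80)
H = 9212
k = -19454 (k = (1 - 5308) - 14147 = -5307 - 14147 = -19454)
1/(H + k) = 1/(9212 - 19454) = 1/(-10242) = -1/10242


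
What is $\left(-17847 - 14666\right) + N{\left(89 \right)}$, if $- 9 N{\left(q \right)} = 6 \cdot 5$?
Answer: $- \frac{97549}{3} \approx -32516.0$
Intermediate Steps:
$N{\left(q \right)} = - \frac{10}{3}$ ($N{\left(q \right)} = - \frac{6 \cdot 5}{9} = \left(- \frac{1}{9}\right) 30 = - \frac{10}{3}$)
$\left(-17847 - 14666\right) + N{\left(89 \right)} = \left(-17847 - 14666\right) - \frac{10}{3} = -32513 - \frac{10}{3} = - \frac{97549}{3}$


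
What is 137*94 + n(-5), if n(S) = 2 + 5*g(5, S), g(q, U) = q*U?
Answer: 12755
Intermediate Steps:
g(q, U) = U*q
n(S) = 2 + 25*S (n(S) = 2 + 5*(S*5) = 2 + 5*(5*S) = 2 + 25*S)
137*94 + n(-5) = 137*94 + (2 + 25*(-5)) = 12878 + (2 - 125) = 12878 - 123 = 12755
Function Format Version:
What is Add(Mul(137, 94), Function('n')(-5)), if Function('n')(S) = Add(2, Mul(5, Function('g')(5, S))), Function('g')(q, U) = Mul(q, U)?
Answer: 12755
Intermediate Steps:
Function('g')(q, U) = Mul(U, q)
Function('n')(S) = Add(2, Mul(25, S)) (Function('n')(S) = Add(2, Mul(5, Mul(S, 5))) = Add(2, Mul(5, Mul(5, S))) = Add(2, Mul(25, S)))
Add(Mul(137, 94), Function('n')(-5)) = Add(Mul(137, 94), Add(2, Mul(25, -5))) = Add(12878, Add(2, -125)) = Add(12878, -123) = 12755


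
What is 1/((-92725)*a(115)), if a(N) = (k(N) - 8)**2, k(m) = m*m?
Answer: -1/16198045777525 ≈ -6.1736e-14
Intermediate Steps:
k(m) = m**2
a(N) = (-8 + N**2)**2 (a(N) = (N**2 - 8)**2 = (-8 + N**2)**2)
1/((-92725)*a(115)) = 1/((-92725)*((-8 + 115**2)**2)) = -1/(92725*(-8 + 13225)**2) = -1/(92725*(13217**2)) = -1/92725/174689089 = -1/92725*1/174689089 = -1/16198045777525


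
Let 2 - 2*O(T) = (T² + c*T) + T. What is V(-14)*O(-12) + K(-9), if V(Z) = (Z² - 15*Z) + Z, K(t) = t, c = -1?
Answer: -27841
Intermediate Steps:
O(T) = 1 - T²/2 (O(T) = 1 - ((T² - T) + T)/2 = 1 - T²/2)
V(Z) = Z² - 14*Z
V(-14)*O(-12) + K(-9) = (-14*(-14 - 14))*(1 - ½*(-12)²) - 9 = (-14*(-28))*(1 - ½*144) - 9 = 392*(1 - 72) - 9 = 392*(-71) - 9 = -27832 - 9 = -27841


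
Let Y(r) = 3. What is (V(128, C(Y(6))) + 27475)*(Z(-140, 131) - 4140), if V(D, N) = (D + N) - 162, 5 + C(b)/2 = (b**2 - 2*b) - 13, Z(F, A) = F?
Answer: -117319080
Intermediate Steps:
C(b) = -36 - 4*b + 2*b**2 (C(b) = -10 + 2*((b**2 - 2*b) - 13) = -10 + 2*(-13 + b**2 - 2*b) = -10 + (-26 - 4*b + 2*b**2) = -36 - 4*b + 2*b**2)
V(D, N) = -162 + D + N
(V(128, C(Y(6))) + 27475)*(Z(-140, 131) - 4140) = ((-162 + 128 + (-36 - 4*3 + 2*3**2)) + 27475)*(-140 - 4140) = ((-162 + 128 + (-36 - 12 + 2*9)) + 27475)*(-4280) = ((-162 + 128 + (-36 - 12 + 18)) + 27475)*(-4280) = ((-162 + 128 - 30) + 27475)*(-4280) = (-64 + 27475)*(-4280) = 27411*(-4280) = -117319080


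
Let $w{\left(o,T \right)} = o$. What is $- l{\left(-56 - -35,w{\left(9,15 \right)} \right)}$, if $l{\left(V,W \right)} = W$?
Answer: $-9$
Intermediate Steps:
$- l{\left(-56 - -35,w{\left(9,15 \right)} \right)} = \left(-1\right) 9 = -9$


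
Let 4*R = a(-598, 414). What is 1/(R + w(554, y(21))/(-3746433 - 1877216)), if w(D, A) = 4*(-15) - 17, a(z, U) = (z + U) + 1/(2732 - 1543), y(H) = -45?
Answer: -26746074644/1230313443763 ≈ -0.021739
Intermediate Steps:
a(z, U) = 1/1189 + U + z (a(z, U) = (U + z) + 1/1189 = 1/1189 + U + z)
w(D, A) = -77 (w(D, A) = -60 - 17 = -77)
R = -218775/4756 (R = (1/1189 + 414 - 598)/4 = (¼)*(-218775/1189) = -218775/4756 ≈ -46.000)
1/(R + w(554, y(21))/(-3746433 - 1877216)) = 1/(-218775/4756 - 77/(-3746433 - 1877216)) = 1/(-218775/4756 - 77/(-5623649)) = 1/(-218775/4756 - 77*(-1/5623649)) = 1/(-218775/4756 + 77/5623649) = 1/(-1230313443763/26746074644) = -26746074644/1230313443763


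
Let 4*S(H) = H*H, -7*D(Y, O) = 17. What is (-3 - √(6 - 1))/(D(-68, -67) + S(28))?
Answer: -21/1355 - 7*√5/1355 ≈ -0.027050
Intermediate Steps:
D(Y, O) = -17/7 (D(Y, O) = -⅐*17 = -17/7)
S(H) = H²/4 (S(H) = (H*H)/4 = H²/4)
(-3 - √(6 - 1))/(D(-68, -67) + S(28)) = (-3 - √(6 - 1))/(-17/7 + (¼)*28²) = (-3 - √5)/(-17/7 + (¼)*784) = (-3 - √5)/(-17/7 + 196) = (-3 - √5)/(1355/7) = 7*(-3 - √5)/1355 = -21/1355 - 7*√5/1355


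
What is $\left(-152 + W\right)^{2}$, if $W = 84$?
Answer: $4624$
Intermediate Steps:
$\left(-152 + W\right)^{2} = \left(-152 + 84\right)^{2} = \left(-68\right)^{2} = 4624$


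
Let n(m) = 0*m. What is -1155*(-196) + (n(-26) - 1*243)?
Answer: 226137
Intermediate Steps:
n(m) = 0
-1155*(-196) + (n(-26) - 1*243) = -1155*(-196) + (0 - 1*243) = 226380 + (0 - 243) = 226380 - 243 = 226137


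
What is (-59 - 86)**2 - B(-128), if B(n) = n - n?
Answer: 21025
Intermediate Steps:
B(n) = 0
(-59 - 86)**2 - B(-128) = (-59 - 86)**2 - 1*0 = (-145)**2 + 0 = 21025 + 0 = 21025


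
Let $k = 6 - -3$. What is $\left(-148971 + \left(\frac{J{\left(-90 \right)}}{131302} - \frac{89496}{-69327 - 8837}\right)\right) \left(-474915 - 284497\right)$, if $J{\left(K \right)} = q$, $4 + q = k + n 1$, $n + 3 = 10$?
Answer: $\frac{145132267537300316292}{1282886191} \approx 1.1313 \cdot 10^{11}$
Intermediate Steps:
$n = 7$ ($n = -3 + 10 = 7$)
$k = 9$ ($k = 6 + 3 = 9$)
$q = 12$ ($q = -4 + \left(9 + 7 \cdot 1\right) = -4 + \left(9 + 7\right) = -4 + 16 = 12$)
$J{\left(K \right)} = 12$
$\left(-148971 + \left(\frac{J{\left(-90 \right)}}{131302} - \frac{89496}{-69327 - 8837}\right)\right) \left(-474915 - 284497\right) = \left(-148971 - \left(- \frac{6}{65651} + \frac{89496}{-69327 - 8837}\right)\right) \left(-474915 - 284497\right) = \left(-148971 + \left(12 \cdot \frac{1}{131302} - \frac{89496}{-78164}\right)\right) \left(-759412\right) = \left(-148971 + \left(\frac{6}{65651} - - \frac{22374}{19541}\right)\right) \left(-759412\right) = \left(-148971 + \left(\frac{6}{65651} + \frac{22374}{19541}\right)\right) \left(-759412\right) = \left(-148971 + \frac{1468992720}{1282886191}\right) \left(-759412\right) = \left(- \frac{191111369766741}{1282886191}\right) \left(-759412\right) = \frac{145132267537300316292}{1282886191}$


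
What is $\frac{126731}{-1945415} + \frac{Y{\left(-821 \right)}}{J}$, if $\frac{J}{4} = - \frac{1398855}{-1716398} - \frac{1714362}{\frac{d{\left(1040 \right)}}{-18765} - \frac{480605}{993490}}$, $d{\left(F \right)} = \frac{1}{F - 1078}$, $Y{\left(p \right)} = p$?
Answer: $- \frac{406791384539036088330234131}{6239003084367956871887348610} \approx -0.065201$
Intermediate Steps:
$d{\left(F \right)} = \frac{1}{-1078 + F}$
$J = \frac{16035146959306772261670}{1131185546117839}$ ($J = 4 \left(- \frac{1398855}{-1716398} - \frac{1714362}{\frac{1}{\left(-1078 + 1040\right) \left(-18765\right)} - \frac{480605}{993490}}\right) = 4 \left(\left(-1398855\right) \left(- \frac{1}{1716398}\right) - \frac{1714362}{\frac{1}{-38} \left(- \frac{1}{18765}\right) - \frac{96121}{198698}}\right) = 4 \left(\frac{1398855}{1716398} - \frac{1714362}{\left(- \frac{1}{38}\right) \left(- \frac{1}{18765}\right) - \frac{96121}{198698}}\right) = 4 \left(\frac{1398855}{1716398} - \frac{1714362}{\frac{1}{713070} - \frac{96121}{198698}}\right) = 4 \left(\frac{1398855}{1716398} - \frac{1714362}{- \frac{17135200693}{35421395715}}\right) = 4 \left(\frac{1398855}{1716398} - - \frac{4671161138519910}{1318092361}\right) = 4 \left(\frac{1398855}{1716398} + \frac{4671161138519910}{1318092361}\right) = 4 \cdot \frac{8017573479653386130835}{2262371092235678} = \frac{16035146959306772261670}{1131185546117839} \approx 1.4176 \cdot 10^{7}$)
$\frac{126731}{-1945415} + \frac{Y{\left(-821 \right)}}{J} = \frac{126731}{-1945415} - \frac{821}{\frac{16035146959306772261670}{1131185546117839}} = 126731 \left(- \frac{1}{1945415}\right) - \frac{928703333362745819}{16035146959306772261670} = - \frac{126731}{1945415} - \frac{928703333362745819}{16035146959306772261670} = - \frac{406791384539036088330234131}{6239003084367956871887348610}$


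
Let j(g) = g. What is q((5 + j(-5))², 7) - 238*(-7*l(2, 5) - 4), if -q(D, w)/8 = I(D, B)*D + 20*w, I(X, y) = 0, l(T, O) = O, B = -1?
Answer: 8162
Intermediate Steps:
q(D, w) = -160*w (q(D, w) = -8*(0*D + 20*w) = -8*(0 + 20*w) = -160*w)
q((5 + j(-5))², 7) - 238*(-7*l(2, 5) - 4) = -160*7 - 238*(-7*5 - 4) = -1120 - 238*(-35 - 4) = -1120 - 238*(-39) = -1120 + 9282 = 8162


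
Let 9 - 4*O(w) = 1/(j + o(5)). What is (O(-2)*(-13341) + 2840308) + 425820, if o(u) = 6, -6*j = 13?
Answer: 297802235/92 ≈ 3.2370e+6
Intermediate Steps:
j = -13/6 (j = -⅙*13 = -13/6 ≈ -2.1667)
O(w) = 201/92 (O(w) = 9/4 - 1/(4*(-13/6 + 6)) = 9/4 - 1/(4*23/6) = 9/4 - ¼*6/23 = 9/4 - 3/46 = 201/92)
(O(-2)*(-13341) + 2840308) + 425820 = ((201/92)*(-13341) + 2840308) + 425820 = (-2681541/92 + 2840308) + 425820 = 258626795/92 + 425820 = 297802235/92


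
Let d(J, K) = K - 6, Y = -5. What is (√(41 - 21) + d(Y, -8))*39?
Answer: -546 + 78*√5 ≈ -371.59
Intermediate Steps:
d(J, K) = -6 + K
(√(41 - 21) + d(Y, -8))*39 = (√(41 - 21) + (-6 - 8))*39 = (√20 - 14)*39 = (2*√5 - 14)*39 = (-14 + 2*√5)*39 = -546 + 78*√5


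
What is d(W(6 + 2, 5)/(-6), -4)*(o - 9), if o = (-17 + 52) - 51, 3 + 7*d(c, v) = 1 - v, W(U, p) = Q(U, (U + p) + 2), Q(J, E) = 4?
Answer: -50/7 ≈ -7.1429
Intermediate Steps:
W(U, p) = 4
d(c, v) = -2/7 - v/7 (d(c, v) = -3/7 + (1 - v)/7 = -3/7 + (⅐ - v/7) = -2/7 - v/7)
o = -16 (o = 35 - 51 = -16)
d(W(6 + 2, 5)/(-6), -4)*(o - 9) = (-2/7 - ⅐*(-4))*(-16 - 9) = (-2/7 + 4/7)*(-25) = (2/7)*(-25) = -50/7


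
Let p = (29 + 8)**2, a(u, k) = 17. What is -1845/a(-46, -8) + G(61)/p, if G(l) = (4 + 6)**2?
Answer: -2524105/23273 ≈ -108.46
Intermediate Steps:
p = 1369 (p = 37**2 = 1369)
G(l) = 100 (G(l) = 10**2 = 100)
-1845/a(-46, -8) + G(61)/p = -1845/17 + 100/1369 = -2524105/23273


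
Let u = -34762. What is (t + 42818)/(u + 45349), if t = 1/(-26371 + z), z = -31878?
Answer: 2494105681/616682163 ≈ 4.0444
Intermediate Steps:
t = -1/58249 (t = 1/(-26371 - 31878) = 1/(-58249) = -1/58249 ≈ -1.7168e-5)
(t + 42818)/(u + 45349) = (-1/58249 + 42818)/(-34762 + 45349) = (2494105681/58249)/10587 = (2494105681/58249)*(1/10587) = 2494105681/616682163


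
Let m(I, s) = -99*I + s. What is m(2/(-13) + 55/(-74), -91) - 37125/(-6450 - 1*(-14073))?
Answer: -522835/74074 ≈ -7.0583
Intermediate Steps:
m(I, s) = s - 99*I
m(2/(-13) + 55/(-74), -91) - 37125/(-6450 - 1*(-14073)) = (-91 - 99*(2/(-13) + 55/(-74))) - 37125/(-6450 - 1*(-14073)) = (-91 - 99*(2*(-1/13) + 55*(-1/74))) - 37125/(-6450 + 14073) = (-91 - 99*(-2/13 - 55/74)) - 37125/7623 = (-91 - 99*(-863/962)) - 37125/7623 = (-91 + 85437/962) - 1*375/77 = -2105/962 - 375/77 = -522835/74074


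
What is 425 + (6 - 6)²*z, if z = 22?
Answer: 425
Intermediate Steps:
425 + (6 - 6)²*z = 425 + (6 - 6)²*22 = 425 + 0²*22 = 425 + 0*22 = 425 + 0 = 425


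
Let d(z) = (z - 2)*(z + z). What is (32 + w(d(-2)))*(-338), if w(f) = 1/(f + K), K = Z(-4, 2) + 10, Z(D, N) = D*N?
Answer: -97513/9 ≈ -10835.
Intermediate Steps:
d(z) = 2*z*(-2 + z) (d(z) = (-2 + z)*(2*z) = 2*z*(-2 + z))
K = 2 (K = -4*2 + 10 = -8 + 10 = 2)
w(f) = 1/(2 + f) (w(f) = 1/(f + 2) = 1/(2 + f))
(32 + w(d(-2)))*(-338) = (32 + 1/(2 + 2*(-2)*(-2 - 2)))*(-338) = (32 + 1/(2 + 2*(-2)*(-4)))*(-338) = (32 + 1/(2 + 16))*(-338) = (32 + 1/18)*(-338) = (577/18)*(-338) = -97513/9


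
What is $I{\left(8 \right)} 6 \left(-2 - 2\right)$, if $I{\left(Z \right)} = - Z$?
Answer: $192$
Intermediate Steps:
$I{\left(8 \right)} 6 \left(-2 - 2\right) = \left(-1\right) 8 \cdot 6 \left(-2 - 2\right) = - 8 \cdot 6 \left(-4\right) = \left(-8\right) \left(-24\right) = 192$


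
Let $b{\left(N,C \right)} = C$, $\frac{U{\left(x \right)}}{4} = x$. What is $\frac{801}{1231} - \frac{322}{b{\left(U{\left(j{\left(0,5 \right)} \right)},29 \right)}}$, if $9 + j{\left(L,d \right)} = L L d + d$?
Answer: $- \frac{373153}{35699} \approx -10.453$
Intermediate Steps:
$j{\left(L,d \right)} = -9 + d + d L^{2}$ ($j{\left(L,d \right)} = -9 + \left(L L d + d\right) = -9 + \left(L^{2} d + d\right) = -9 + \left(d L^{2} + d\right) = -9 + \left(d + d L^{2}\right) = -9 + d + d L^{2}$)
$U{\left(x \right)} = 4 x$
$\frac{801}{1231} - \frac{322}{b{\left(U{\left(j{\left(0,5 \right)} \right)},29 \right)}} = \frac{801}{1231} - \frac{322}{29} = - \frac{373153}{35699}$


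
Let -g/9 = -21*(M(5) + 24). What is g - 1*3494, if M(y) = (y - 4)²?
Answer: 1231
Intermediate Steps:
M(y) = (-4 + y)²
g = 4725 (g = -(-189)*((-4 + 5)² + 24) = -(-189)*(1² + 24) = -(-189)*(1 + 24) = -(-189)*25 = -9*(-525) = 4725)
g - 1*3494 = 4725 - 1*3494 = 4725 - 3494 = 1231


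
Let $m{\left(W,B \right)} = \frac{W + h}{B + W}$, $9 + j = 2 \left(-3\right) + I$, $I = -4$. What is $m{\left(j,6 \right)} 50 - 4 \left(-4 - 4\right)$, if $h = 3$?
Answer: $\frac{1216}{13} \approx 93.538$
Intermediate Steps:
$j = -19$ ($j = -9 + \left(2 \left(-3\right) - 4\right) = -9 - 10 = -19$)
$m{\left(W,B \right)} = \frac{3 + W}{B + W}$ ($m{\left(W,B \right)} = \frac{W + 3}{B + W} = \frac{3 + W}{B + W}$)
$m{\left(j,6 \right)} 50 - 4 \left(-4 - 4\right) = \frac{3 - 19}{6 - 19} \cdot 50 - 4 \left(-4 - 4\right) = \frac{1}{-13} \left(-16\right) 50 - -32 = \left(- \frac{1}{13}\right) \left(-16\right) 50 + 32 = \frac{16}{13} \cdot 50 + 32 = \frac{800}{13} + 32 = \frac{1216}{13}$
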